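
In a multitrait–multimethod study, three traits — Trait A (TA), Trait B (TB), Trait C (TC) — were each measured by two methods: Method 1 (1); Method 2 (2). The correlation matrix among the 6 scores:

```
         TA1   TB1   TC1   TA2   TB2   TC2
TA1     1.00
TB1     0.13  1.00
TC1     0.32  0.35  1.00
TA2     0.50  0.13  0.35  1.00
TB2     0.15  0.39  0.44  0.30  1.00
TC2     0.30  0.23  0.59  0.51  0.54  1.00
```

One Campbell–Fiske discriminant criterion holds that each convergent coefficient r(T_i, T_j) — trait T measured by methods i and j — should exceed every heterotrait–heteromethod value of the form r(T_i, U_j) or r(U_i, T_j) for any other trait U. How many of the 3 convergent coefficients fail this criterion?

Checking each validity diagonal entry against its comparison values:
TA (methods 1·2): 0.50 vs {0.15, 0.13, 0.30, 0.35} → pass.
TB (methods 1·2): 0.39 vs {0.13, 0.15, 0.23, 0.44} → fail.
TC (methods 1·2): 0.59 vs {0.35, 0.30, 0.44, 0.23} → pass.
1 of 3 fail.

1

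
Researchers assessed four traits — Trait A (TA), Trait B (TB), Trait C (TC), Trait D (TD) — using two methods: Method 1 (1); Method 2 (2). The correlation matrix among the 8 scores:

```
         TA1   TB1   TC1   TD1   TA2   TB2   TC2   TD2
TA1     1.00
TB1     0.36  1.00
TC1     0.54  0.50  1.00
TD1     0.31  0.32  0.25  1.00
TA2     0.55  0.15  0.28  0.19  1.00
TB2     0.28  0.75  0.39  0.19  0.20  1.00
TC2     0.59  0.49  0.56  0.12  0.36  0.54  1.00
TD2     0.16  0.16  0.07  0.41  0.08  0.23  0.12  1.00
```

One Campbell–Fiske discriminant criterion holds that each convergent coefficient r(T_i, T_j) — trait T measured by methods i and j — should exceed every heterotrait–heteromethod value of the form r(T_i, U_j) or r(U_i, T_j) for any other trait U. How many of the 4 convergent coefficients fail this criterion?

2

Each convergent coefficient versus the relevant comparison correlations:
TA (methods 1·2): 0.55 vs {0.28, 0.15, 0.59, 0.28, 0.16, 0.19} → fail.
TB (methods 1·2): 0.75 vs {0.15, 0.28, 0.49, 0.39, 0.16, 0.19} → pass.
TC (methods 1·2): 0.56 vs {0.28, 0.59, 0.39, 0.49, 0.07, 0.12} → fail.
TD (methods 1·2): 0.41 vs {0.19, 0.16, 0.19, 0.16, 0.12, 0.07} → pass.
2 of 4 fail.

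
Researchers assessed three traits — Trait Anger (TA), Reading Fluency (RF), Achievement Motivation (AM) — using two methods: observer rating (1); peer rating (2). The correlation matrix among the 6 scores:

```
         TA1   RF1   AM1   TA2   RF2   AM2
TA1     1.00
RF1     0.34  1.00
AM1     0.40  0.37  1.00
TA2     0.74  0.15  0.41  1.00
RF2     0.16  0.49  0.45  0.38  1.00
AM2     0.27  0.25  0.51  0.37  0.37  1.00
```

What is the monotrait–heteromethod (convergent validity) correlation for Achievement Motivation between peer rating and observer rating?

0.51

Same trait (AM), different methods: r(AM2, AM1) = 0.51.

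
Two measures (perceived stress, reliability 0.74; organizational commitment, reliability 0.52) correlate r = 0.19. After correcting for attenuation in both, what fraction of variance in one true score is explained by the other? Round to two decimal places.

Disattenuated r = 0.19 / √(0.74 × 0.52) = 0.19 / 0.6203 = 0.3063.
Shared true-score variance = 0.3063² = 0.0938 ≈ 0.09.

0.09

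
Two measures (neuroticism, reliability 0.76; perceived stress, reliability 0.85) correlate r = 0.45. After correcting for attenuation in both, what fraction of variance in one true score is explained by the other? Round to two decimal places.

Disattenuated r = 0.45 / √(0.76 × 0.85) = 0.45 / 0.8037 = 0.5599.
Shared true-score variance = 0.5599² = 0.3135 ≈ 0.31.

0.31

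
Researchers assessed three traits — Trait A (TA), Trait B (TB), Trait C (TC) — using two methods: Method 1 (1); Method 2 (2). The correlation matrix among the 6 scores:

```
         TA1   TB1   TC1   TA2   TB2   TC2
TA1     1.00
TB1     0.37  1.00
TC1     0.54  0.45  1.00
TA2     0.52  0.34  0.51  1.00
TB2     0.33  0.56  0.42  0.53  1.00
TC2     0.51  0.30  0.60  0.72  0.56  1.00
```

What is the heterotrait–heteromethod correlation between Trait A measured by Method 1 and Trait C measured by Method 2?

0.51

Different traits and methods: r(TA1, TC2) = 0.51.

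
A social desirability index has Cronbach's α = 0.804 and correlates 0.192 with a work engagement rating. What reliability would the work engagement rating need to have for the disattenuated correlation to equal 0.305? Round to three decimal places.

r_true = r_obs / √(r_xx · r_yy) ⇒ 0.305 = 0.192 / √(0.804 · r_yy).
√(0.804 · r_yy) = 0.192 / 0.305 = 0.6295; 0.804 · r_yy = 0.3963; r_yy = 0.3963 / 0.804 ≈ 0.493.

0.493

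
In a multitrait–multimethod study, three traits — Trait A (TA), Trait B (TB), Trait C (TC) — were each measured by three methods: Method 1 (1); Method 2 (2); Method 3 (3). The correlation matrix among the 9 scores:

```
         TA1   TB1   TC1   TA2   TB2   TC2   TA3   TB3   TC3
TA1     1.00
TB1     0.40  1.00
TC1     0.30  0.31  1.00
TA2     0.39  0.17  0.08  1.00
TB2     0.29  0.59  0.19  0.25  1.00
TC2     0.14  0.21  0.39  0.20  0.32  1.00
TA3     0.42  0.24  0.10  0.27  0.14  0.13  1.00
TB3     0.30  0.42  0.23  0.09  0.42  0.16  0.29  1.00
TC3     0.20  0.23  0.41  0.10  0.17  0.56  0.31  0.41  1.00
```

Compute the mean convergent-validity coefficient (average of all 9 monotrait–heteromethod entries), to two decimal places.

0.43

Convergent values: 0.39, 0.42, 0.27, 0.59, 0.42, 0.42, 0.39, 0.41, 0.56; mean = 3.87/9 = 0.43.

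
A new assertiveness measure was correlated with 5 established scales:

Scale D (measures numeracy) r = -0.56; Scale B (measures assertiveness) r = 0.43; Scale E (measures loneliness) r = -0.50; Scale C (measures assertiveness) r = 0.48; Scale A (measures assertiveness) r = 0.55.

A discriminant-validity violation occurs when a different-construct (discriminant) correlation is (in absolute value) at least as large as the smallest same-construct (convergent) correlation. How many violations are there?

Convergent (same construct = assertiveness): Scale B, Scale C, Scale A.
Smallest convergent = 0.43. Discriminant |r|: 0.56, 0.50; count ≥ 0.43 → 2.

2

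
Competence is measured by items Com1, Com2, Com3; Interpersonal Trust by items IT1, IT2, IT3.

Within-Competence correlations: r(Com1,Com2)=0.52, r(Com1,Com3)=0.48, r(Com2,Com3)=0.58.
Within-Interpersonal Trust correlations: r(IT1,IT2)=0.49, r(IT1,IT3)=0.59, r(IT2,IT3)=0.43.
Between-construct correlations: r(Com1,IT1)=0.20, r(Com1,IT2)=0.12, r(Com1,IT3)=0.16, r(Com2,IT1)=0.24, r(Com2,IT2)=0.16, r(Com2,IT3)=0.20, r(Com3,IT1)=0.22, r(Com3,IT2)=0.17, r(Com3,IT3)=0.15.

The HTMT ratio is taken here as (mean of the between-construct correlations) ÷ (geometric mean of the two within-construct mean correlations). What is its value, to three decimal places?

0.350

Mean heterotrait r = 1.62/9 = 0.1800.
Mean within-Com = 1.58/3 = 0.5267; mean within-IT = 1.51/3 = 0.5033.
Geometric mean = √(0.5267 × 0.5033) = 0.5149.
HTMT = 0.1800 / 0.5149 = 0.350.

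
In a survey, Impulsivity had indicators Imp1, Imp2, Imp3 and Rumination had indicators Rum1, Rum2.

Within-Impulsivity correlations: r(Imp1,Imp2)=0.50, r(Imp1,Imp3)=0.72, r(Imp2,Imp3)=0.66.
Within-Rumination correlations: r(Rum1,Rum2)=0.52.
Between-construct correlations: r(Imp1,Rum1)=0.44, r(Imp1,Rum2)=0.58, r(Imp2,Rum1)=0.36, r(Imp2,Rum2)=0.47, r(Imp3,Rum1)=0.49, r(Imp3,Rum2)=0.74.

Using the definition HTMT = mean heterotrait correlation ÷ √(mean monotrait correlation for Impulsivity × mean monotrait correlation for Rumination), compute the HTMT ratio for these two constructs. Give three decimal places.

0.899

Mean heterotrait r = 3.08/6 = 0.5133.
Mean within-Imp = 1.88/3 = 0.6267; mean within-Rum = 0.52/1 = 0.5200.
Geometric mean = √(0.6267 × 0.5200) = 0.5709.
HTMT = 0.5133 / 0.5709 = 0.899.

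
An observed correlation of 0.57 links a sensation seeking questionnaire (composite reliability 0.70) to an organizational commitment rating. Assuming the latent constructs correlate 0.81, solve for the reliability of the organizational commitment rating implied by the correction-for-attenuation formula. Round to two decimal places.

r_true = r_obs / √(r_xx · r_yy) ⇒ 0.81 = 0.57 / √(0.70 · r_yy).
√(0.70 · r_yy) = 0.57 / 0.81 = 0.7037; 0.70 · r_yy = 0.4952; r_yy = 0.4952 / 0.70 ≈ 0.71.

0.71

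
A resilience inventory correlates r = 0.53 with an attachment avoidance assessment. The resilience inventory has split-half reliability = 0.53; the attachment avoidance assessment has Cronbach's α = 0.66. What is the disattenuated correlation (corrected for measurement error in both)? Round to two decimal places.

0.90

r_true = r_obs / √(r_xx · r_yy) = 0.53 / √(0.53 × 0.66) = 0.53 / √0.3498 = 0.53 / 0.5914 ≈ 0.90.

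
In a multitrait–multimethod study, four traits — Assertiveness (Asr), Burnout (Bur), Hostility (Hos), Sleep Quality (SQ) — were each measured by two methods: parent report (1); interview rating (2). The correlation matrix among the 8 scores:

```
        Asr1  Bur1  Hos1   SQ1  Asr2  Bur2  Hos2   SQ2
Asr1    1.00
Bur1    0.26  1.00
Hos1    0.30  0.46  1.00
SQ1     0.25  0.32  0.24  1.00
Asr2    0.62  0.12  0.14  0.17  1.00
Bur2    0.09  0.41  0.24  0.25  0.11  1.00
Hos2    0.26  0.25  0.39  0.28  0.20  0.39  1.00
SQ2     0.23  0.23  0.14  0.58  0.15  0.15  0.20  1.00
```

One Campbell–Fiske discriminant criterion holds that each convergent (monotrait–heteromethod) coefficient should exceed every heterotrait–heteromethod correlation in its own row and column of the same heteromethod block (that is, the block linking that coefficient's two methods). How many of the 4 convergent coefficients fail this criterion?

0

Checking each validity diagonal entry against its comparison values:
Asr (methods 1·2): 0.62 vs {0.09, 0.12, 0.26, 0.14, 0.23, 0.17} → pass.
Bur (methods 1·2): 0.41 vs {0.12, 0.09, 0.25, 0.24, 0.23, 0.25} → pass.
Hos (methods 1·2): 0.39 vs {0.14, 0.26, 0.24, 0.25, 0.14, 0.28} → pass.
SQ (methods 1·2): 0.58 vs {0.17, 0.23, 0.25, 0.23, 0.28, 0.14} → pass.
0 of 4 fail.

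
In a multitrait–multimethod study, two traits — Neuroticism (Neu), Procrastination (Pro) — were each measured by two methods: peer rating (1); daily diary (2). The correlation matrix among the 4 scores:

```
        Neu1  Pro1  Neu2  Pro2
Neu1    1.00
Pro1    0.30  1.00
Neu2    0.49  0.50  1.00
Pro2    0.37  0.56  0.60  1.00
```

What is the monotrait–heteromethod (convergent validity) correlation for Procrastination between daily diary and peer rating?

Same trait (Pro), different methods: r(Pro2, Pro1) = 0.56.

0.56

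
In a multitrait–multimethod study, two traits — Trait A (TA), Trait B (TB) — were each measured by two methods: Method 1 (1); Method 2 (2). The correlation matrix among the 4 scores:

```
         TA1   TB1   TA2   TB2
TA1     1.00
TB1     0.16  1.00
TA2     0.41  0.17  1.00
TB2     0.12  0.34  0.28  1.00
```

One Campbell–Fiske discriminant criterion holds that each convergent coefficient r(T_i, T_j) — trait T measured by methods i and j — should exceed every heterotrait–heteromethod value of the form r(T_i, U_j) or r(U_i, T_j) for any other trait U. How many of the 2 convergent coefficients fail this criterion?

Checking each validity diagonal entry against its comparison values:
TA (methods 1·2): 0.41 vs {0.12, 0.17} → pass.
TB (methods 1·2): 0.34 vs {0.17, 0.12} → pass.
0 of 2 fail.

0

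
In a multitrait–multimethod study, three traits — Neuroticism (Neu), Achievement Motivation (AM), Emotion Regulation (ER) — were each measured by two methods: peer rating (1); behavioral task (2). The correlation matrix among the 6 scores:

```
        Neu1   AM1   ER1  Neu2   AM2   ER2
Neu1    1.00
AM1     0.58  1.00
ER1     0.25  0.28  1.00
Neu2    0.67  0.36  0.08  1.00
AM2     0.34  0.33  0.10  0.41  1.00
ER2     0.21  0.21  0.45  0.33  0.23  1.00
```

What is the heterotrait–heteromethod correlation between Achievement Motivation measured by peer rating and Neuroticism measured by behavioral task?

Different traits and methods: r(AM1, Neu2) = 0.36.

0.36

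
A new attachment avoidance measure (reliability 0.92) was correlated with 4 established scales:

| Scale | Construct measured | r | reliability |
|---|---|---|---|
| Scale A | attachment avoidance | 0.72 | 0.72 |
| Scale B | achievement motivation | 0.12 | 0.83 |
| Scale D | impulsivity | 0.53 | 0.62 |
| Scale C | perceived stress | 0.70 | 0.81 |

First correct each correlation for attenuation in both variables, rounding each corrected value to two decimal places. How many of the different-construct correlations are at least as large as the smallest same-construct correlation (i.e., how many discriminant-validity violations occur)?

0

Disattenuated r (r / √(r_scale · r_new)):
  Scale A (conv): 0.72 / √(0.72·0.92) = 0.88
  Scale B (disc): 0.12 / √(0.83·0.92) = 0.14
  Scale D (disc): 0.53 / √(0.62·0.92) = 0.70
  Scale C (disc): 0.70 / √(0.81·0.92) = 0.81
Smallest convergent = 0.88. Discriminant values: 0.14, 0.70, 0.81; count ≥ 0.88 → 0.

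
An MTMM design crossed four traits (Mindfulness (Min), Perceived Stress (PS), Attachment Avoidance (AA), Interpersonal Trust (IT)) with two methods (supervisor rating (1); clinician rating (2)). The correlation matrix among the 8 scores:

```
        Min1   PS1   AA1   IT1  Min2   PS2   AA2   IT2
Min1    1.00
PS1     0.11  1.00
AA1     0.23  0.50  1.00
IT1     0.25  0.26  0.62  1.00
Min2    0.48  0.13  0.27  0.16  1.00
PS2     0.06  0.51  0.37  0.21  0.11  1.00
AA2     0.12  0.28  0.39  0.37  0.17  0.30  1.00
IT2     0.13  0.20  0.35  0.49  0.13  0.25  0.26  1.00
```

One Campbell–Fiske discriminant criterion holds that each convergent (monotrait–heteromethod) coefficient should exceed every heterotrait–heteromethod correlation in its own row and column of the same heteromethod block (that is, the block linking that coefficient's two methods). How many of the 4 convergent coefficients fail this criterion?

Convergent coefficients and their comparison sets:
Min (methods 1·2): 0.48 vs {0.06, 0.13, 0.12, 0.27, 0.13, 0.16} → pass.
PS (methods 1·2): 0.51 vs {0.13, 0.06, 0.28, 0.37, 0.20, 0.21} → pass.
AA (methods 1·2): 0.39 vs {0.27, 0.12, 0.37, 0.28, 0.35, 0.37} → pass.
IT (methods 1·2): 0.49 vs {0.16, 0.13, 0.21, 0.20, 0.37, 0.35} → pass.
0 of 4 fail.

0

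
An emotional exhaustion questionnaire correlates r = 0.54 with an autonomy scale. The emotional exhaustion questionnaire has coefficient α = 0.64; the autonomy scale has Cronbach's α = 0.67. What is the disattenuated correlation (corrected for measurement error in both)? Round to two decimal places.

r_true = r_obs / √(r_xx · r_yy) = 0.54 / √(0.64 × 0.67) = 0.54 / √0.4288 = 0.54 / 0.6548 ≈ 0.82.

0.82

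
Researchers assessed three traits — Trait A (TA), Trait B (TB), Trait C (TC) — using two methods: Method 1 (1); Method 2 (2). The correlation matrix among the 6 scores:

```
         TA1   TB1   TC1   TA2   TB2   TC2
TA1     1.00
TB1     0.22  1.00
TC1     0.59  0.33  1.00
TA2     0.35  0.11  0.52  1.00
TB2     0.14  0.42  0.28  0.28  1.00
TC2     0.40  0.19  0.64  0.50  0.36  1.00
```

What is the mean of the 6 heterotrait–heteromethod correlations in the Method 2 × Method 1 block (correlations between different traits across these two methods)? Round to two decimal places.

0.27

HTHM values (method 2 × method 1): 0.11, 0.52, 0.14, 0.28, 0.40, 0.19; mean = 1.64/6 = 0.27.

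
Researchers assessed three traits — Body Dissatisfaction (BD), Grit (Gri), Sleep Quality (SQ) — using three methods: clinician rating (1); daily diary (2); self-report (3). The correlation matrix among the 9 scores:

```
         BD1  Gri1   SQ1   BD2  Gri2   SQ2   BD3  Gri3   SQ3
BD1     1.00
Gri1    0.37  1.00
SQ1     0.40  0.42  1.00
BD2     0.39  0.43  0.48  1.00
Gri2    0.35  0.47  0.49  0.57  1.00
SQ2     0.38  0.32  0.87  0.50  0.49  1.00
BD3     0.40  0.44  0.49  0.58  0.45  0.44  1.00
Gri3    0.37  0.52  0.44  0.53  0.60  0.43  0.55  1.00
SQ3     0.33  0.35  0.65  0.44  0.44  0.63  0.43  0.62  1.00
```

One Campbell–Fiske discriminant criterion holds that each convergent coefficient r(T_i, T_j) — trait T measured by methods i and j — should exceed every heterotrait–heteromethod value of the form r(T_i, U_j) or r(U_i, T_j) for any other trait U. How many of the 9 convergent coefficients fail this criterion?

3

Convergent coefficients and their comparison sets:
BD (methods 1·2): 0.39 vs {0.35, 0.43, 0.38, 0.48} → fail.
BD (methods 1·3): 0.40 vs {0.37, 0.44, 0.33, 0.49} → fail.
BD (methods 2·3): 0.58 vs {0.53, 0.45, 0.44, 0.44} → pass.
Gri (methods 1·2): 0.47 vs {0.43, 0.35, 0.32, 0.49} → fail.
Gri (methods 1·3): 0.52 vs {0.44, 0.37, 0.35, 0.44} → pass.
Gri (methods 2·3): 0.60 vs {0.45, 0.53, 0.44, 0.43} → pass.
SQ (methods 1·2): 0.87 vs {0.48, 0.38, 0.49, 0.32} → pass.
SQ (methods 1·3): 0.65 vs {0.49, 0.33, 0.44, 0.35} → pass.
SQ (methods 2·3): 0.63 vs {0.44, 0.44, 0.43, 0.44} → pass.
3 of 9 fail.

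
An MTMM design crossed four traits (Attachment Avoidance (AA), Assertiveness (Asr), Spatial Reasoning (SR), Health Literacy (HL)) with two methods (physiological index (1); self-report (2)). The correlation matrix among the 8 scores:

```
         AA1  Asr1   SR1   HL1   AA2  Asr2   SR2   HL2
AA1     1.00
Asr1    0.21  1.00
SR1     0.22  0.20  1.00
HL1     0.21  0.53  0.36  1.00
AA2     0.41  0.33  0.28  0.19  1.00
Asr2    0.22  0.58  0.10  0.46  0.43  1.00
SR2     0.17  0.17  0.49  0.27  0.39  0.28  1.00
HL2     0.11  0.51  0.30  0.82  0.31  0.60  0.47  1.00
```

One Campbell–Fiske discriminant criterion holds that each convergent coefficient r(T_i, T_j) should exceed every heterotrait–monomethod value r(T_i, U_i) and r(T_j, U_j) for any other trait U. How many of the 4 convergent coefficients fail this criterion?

2

Each convergent coefficient versus the relevant comparison correlations:
AA (methods 1·2): 0.41 vs {0.21, 0.43, 0.22, 0.39, 0.21, 0.31} → fail.
Asr (methods 1·2): 0.58 vs {0.21, 0.43, 0.20, 0.28, 0.53, 0.60} → fail.
SR (methods 1·2): 0.49 vs {0.22, 0.39, 0.20, 0.28, 0.36, 0.47} → pass.
HL (methods 1·2): 0.82 vs {0.21, 0.31, 0.53, 0.60, 0.36, 0.47} → pass.
2 of 4 fail.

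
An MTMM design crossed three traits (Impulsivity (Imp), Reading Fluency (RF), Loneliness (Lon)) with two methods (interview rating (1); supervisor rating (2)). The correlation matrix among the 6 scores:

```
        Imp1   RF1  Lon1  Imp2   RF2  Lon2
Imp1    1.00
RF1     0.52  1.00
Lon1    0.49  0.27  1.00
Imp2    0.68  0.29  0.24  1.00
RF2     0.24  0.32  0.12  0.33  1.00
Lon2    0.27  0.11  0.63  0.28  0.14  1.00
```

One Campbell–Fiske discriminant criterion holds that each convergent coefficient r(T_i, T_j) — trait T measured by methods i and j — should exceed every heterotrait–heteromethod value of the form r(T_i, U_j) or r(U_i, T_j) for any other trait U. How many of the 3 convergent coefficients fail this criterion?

0

Each convergent coefficient versus the relevant comparison correlations:
Imp (methods 1·2): 0.68 vs {0.24, 0.29, 0.27, 0.24} → pass.
RF (methods 1·2): 0.32 vs {0.29, 0.24, 0.11, 0.12} → pass.
Lon (methods 1·2): 0.63 vs {0.24, 0.27, 0.12, 0.11} → pass.
0 of 3 fail.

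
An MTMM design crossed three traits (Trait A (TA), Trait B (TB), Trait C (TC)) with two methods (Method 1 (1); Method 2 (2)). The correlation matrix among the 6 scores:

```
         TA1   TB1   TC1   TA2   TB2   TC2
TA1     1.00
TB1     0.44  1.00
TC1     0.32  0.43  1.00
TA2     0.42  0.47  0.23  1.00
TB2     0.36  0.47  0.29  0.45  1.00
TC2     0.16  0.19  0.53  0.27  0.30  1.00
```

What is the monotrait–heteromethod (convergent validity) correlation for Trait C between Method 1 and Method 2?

Same trait (TC), different methods: r(TC1, TC2) = 0.53.

0.53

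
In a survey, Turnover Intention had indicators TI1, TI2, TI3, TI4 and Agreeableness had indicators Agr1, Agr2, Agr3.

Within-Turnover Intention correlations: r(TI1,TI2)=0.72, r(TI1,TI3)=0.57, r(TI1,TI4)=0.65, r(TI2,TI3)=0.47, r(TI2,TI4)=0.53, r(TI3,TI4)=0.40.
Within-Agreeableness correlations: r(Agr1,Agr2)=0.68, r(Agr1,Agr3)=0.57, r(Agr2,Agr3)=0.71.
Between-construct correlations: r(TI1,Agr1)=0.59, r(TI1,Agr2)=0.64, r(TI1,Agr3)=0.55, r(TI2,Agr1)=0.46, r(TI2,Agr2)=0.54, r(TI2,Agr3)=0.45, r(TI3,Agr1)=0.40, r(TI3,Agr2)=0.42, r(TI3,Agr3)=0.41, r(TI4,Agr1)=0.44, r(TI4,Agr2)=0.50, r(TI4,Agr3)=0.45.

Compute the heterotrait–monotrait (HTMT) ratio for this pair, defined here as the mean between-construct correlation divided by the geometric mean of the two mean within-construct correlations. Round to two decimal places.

Mean heterotrait r = 5.85/12 = 0.4875.
Mean within-TI = 3.34/6 = 0.5567; mean within-Agr = 1.96/3 = 0.6533.
Geometric mean = √(0.5567 × 0.6533) = 0.6031.
HTMT = 0.4875 / 0.6031 = 0.81.

0.81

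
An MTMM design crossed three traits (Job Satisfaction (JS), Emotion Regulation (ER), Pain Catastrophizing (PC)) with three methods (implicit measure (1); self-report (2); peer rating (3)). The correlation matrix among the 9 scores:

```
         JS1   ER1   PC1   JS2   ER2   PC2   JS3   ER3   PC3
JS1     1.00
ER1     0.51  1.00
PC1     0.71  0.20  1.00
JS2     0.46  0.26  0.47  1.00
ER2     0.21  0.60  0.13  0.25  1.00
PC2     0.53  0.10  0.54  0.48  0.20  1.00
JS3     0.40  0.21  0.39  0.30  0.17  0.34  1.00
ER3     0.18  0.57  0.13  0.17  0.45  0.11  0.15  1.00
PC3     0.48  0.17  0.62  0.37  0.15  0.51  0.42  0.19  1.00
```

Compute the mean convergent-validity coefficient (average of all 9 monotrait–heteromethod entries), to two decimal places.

0.49

Convergent values: 0.46, 0.40, 0.30, 0.60, 0.57, 0.45, 0.54, 0.62, 0.51; mean = 4.45/9 = 0.49.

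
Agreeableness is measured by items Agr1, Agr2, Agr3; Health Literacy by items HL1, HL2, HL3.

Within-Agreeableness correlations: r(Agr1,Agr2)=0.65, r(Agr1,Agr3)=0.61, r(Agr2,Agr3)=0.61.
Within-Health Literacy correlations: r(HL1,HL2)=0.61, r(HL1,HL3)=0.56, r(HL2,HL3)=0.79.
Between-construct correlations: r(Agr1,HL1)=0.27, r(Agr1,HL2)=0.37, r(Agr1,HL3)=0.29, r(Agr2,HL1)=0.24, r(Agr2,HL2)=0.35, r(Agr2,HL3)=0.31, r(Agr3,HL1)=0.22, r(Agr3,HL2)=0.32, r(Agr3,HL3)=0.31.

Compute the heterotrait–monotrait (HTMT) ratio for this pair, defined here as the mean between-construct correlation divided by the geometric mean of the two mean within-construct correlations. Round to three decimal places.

Between-construct mean = 2.68/9 = 0.2978.
Mean within-Agr = 1.87/3 = 0.6233; mean within-HL = 1.96/3 = 0.6533.
Geometric mean = √(0.6233 × 0.6533) = 0.6381.
HTMT = 0.2978 / 0.6381 = 0.467.

0.467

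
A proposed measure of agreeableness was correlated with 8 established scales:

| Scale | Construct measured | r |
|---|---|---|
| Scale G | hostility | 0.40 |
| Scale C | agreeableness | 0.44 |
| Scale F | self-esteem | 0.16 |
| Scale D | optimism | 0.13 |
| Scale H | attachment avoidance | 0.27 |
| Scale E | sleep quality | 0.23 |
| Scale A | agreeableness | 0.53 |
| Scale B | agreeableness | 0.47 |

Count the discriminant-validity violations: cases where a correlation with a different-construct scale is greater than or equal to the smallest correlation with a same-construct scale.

0

Convergent (same construct = agreeableness): Scale C, Scale A, Scale B.
Smallest convergent = 0.44. Discriminant values: 0.40, 0.16, 0.13, 0.27, 0.23; count ≥ 0.44 → 0.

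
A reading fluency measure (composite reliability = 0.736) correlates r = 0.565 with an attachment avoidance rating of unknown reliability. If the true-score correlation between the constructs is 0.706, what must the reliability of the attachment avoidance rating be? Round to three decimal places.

0.870

r_true = r_obs / √(r_xx · r_yy) ⇒ 0.706 = 0.565 / √(0.736 · r_yy).
√(0.736 · r_yy) = 0.565 / 0.706 = 0.8003; 0.736 · r_yy = 0.6405; r_yy = 0.6405 / 0.736 ≈ 0.870.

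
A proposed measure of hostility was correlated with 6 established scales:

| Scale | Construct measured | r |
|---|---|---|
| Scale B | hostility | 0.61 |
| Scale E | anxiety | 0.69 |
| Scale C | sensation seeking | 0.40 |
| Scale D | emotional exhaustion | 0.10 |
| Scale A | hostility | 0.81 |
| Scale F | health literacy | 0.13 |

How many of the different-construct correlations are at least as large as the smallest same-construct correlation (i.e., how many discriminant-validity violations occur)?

1

Convergent (same construct = hostility): Scale B, Scale A.
Smallest convergent = 0.61. Discriminant values: 0.69, 0.40, 0.10, 0.13; count ≥ 0.61 → 1.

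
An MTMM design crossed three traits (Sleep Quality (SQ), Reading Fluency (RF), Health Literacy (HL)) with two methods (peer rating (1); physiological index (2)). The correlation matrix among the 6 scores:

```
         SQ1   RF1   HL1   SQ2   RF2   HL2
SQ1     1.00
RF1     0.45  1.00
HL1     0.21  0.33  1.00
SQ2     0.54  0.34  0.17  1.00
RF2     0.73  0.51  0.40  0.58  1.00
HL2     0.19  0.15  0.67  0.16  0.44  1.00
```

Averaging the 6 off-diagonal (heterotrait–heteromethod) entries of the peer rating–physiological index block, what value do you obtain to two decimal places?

0.33

HTHM values (method 1 × method 2): 0.73, 0.19, 0.34, 0.15, 0.17, 0.40; mean = 1.98/6 = 0.33.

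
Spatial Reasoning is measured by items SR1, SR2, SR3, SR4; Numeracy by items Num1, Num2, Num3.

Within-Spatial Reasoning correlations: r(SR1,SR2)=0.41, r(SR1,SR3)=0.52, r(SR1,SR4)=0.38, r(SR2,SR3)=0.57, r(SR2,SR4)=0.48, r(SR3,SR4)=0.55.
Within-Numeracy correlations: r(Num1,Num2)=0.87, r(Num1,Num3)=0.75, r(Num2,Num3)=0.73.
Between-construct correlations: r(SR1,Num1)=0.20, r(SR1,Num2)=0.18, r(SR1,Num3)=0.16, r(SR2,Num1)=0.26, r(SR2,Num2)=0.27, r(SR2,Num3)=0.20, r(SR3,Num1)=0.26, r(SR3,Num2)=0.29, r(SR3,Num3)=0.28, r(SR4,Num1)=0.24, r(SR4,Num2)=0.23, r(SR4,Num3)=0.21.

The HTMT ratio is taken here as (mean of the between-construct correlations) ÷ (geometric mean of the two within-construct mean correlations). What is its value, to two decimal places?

0.38

Mean between = 2.78/12 = 0.2317.
Mean within-SR = 2.91/6 = 0.4850; mean within-Num = 2.35/3 = 0.7833.
Geometric mean = √(0.4850 × 0.7833) = 0.6164.
HTMT = 0.2317 / 0.6164 = 0.38.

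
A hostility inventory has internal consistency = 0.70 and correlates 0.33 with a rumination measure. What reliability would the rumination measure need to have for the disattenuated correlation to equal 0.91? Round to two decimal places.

0.19

r_true = r_obs / √(r_xx · r_yy) ⇒ 0.91 = 0.33 / √(0.70 · r_yy).
√(0.70 · r_yy) = 0.33 / 0.91 = 0.3626; 0.70 · r_yy = 0.1315; r_yy = 0.1315 / 0.70 ≈ 0.19.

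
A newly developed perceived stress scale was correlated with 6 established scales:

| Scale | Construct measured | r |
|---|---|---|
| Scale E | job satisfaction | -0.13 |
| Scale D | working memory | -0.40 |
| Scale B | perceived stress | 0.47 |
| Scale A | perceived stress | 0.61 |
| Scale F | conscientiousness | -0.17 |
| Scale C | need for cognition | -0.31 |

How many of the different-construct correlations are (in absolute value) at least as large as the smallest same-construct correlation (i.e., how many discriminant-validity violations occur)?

0

Convergent (same construct = perceived stress): Scale B, Scale A.
Smallest convergent = 0.47. Discriminant |r|: 0.13, 0.40, 0.17, 0.31; count ≥ 0.47 → 0.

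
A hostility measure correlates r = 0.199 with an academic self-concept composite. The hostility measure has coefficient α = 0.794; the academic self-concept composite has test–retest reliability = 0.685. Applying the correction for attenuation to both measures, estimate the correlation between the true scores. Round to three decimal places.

0.270

r_true = r_obs / √(r_xx · r_yy) = 0.199 / √(0.794 × 0.685) = 0.199 / √0.543890 = 0.199 / 0.7375 ≈ 0.270.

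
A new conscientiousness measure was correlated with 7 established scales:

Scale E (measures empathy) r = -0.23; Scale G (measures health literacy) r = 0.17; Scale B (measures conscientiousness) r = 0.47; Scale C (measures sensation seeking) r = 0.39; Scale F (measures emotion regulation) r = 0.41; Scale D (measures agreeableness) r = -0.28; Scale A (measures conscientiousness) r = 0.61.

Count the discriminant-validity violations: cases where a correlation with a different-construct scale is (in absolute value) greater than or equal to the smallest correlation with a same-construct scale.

0

Convergent (same construct = conscientiousness): Scale B, Scale A.
Smallest convergent = 0.47. Discriminant |r|: 0.23, 0.17, 0.39, 0.41, 0.28; count ≥ 0.47 → 0.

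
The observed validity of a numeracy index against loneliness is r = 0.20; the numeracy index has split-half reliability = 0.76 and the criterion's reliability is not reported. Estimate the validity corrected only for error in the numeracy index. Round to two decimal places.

0.23

Single correction: r_c = r_obs / √r_xx = 0.20 / √0.76 = 0.20 / 0.8718 ≈ 0.23.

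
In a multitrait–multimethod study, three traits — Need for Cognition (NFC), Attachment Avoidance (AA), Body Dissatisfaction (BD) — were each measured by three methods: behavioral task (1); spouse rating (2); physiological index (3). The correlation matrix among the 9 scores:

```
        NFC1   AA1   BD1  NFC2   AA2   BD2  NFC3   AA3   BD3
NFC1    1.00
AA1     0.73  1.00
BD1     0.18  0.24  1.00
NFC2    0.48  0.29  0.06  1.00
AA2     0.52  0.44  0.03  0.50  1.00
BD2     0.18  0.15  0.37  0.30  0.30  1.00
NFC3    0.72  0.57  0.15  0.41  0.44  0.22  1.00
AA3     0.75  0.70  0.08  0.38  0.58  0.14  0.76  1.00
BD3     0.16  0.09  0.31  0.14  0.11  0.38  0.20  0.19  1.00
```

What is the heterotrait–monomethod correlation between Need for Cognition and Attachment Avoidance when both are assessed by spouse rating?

0.50

Different traits, same method: r(NFC2, AA2) = 0.50.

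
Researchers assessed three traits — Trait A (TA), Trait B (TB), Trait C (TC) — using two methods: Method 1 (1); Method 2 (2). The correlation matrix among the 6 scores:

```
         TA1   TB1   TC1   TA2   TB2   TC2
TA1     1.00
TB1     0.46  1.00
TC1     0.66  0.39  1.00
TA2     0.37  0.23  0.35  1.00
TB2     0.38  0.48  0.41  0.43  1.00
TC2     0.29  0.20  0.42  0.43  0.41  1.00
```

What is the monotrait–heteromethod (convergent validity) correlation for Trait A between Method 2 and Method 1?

0.37

Same trait (TA), different methods: r(TA2, TA1) = 0.37.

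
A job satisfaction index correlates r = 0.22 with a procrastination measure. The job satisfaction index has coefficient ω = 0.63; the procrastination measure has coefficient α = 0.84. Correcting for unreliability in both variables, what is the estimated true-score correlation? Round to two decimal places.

r_true = r_obs / √(r_xx · r_yy) = 0.22 / √(0.63 × 0.84) = 0.22 / √0.5292 = 0.22 / 0.7275 ≈ 0.30.

0.30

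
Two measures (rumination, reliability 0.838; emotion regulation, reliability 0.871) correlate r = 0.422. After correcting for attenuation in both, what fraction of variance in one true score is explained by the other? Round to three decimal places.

0.244

Disattenuated r = 0.422 / √(0.838 × 0.871) = 0.422 / 0.8543 = 0.4940.
Shared true-score variance = 0.4940² = 0.2440 ≈ 0.244.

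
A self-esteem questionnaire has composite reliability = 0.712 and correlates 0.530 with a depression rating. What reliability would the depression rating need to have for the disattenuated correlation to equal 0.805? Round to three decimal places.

0.609

r_true = r_obs / √(r_xx · r_yy) ⇒ 0.805 = 0.530 / √(0.712 · r_yy).
√(0.712 · r_yy) = 0.530 / 0.805 = 0.6584; 0.712 · r_yy = 0.4335; r_yy = 0.4335 / 0.712 ≈ 0.609.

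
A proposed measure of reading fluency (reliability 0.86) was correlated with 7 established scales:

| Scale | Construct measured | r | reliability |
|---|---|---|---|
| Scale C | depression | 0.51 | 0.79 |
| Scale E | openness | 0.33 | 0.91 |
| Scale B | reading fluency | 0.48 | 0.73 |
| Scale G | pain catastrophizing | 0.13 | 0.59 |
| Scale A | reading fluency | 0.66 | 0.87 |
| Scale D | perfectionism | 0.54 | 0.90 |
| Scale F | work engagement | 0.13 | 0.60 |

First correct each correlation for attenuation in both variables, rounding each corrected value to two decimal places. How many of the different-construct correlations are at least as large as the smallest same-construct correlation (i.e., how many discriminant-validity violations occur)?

Disattenuated r (r / √(r_scale · r_new)):
  Scale C (disc): 0.51 / √(0.79·0.86) = 0.62
  Scale E (disc): 0.33 / √(0.91·0.86) = 0.37
  Scale B (conv): 0.48 / √(0.73·0.86) = 0.61
  Scale G (disc): 0.13 / √(0.59·0.86) = 0.18
  Scale A (conv): 0.66 / √(0.87·0.86) = 0.76
  Scale D (disc): 0.54 / √(0.90·0.86) = 0.61
  Scale F (disc): 0.13 / √(0.60·0.86) = 0.18
Smallest convergent = 0.61. Discriminant values: 0.62, 0.37, 0.18, 0.61, 0.18; count ≥ 0.61 → 2.

2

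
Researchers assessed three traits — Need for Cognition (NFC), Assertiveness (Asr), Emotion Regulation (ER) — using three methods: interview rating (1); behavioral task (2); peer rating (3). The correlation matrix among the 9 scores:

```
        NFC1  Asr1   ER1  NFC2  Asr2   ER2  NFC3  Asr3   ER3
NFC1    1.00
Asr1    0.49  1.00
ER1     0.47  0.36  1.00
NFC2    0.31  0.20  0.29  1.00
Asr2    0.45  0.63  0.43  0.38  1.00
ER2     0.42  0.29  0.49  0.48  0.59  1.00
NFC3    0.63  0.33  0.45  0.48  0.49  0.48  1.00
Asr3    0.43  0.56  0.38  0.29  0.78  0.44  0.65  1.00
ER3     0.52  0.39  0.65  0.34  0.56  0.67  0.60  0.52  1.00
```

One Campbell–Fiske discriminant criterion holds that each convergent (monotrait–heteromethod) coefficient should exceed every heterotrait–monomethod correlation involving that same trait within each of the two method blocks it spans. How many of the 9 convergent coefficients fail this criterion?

5

Checking each validity diagonal entry against its comparison values:
NFC (methods 1·2): 0.31 vs {0.49, 0.38, 0.47, 0.48} → fail.
NFC (methods 1·3): 0.63 vs {0.49, 0.65, 0.47, 0.60} → fail.
NFC (methods 2·3): 0.48 vs {0.38, 0.65, 0.48, 0.60} → fail.
Asr (methods 1·2): 0.63 vs {0.49, 0.38, 0.36, 0.59} → pass.
Asr (methods 1·3): 0.56 vs {0.49, 0.65, 0.36, 0.52} → fail.
Asr (methods 2·3): 0.78 vs {0.38, 0.65, 0.59, 0.52} → pass.
ER (methods 1·2): 0.49 vs {0.47, 0.48, 0.36, 0.59} → fail.
ER (methods 1·3): 0.65 vs {0.47, 0.60, 0.36, 0.52} → pass.
ER (methods 2·3): 0.67 vs {0.48, 0.60, 0.59, 0.52} → pass.
5 of 9 fail.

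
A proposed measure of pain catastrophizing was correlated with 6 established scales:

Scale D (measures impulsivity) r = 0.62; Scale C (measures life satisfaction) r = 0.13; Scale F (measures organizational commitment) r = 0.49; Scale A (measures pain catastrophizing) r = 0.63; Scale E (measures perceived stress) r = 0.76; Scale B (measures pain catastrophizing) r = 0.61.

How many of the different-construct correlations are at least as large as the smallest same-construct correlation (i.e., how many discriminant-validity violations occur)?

Convergent (same construct = pain catastrophizing): Scale A, Scale B.
Smallest convergent = 0.61. Discriminant values: 0.62, 0.13, 0.49, 0.76; count ≥ 0.61 → 2.

2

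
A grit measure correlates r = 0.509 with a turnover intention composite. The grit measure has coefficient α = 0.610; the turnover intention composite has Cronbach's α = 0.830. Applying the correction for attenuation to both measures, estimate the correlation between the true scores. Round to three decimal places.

0.715

r_true = r_obs / √(r_xx · r_yy) = 0.509 / √(0.610 × 0.830) = 0.509 / √0.506300 = 0.509 / 0.7115 ≈ 0.715.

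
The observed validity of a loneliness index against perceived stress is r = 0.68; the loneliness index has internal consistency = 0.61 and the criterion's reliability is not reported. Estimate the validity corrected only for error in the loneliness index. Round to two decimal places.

0.87

Single correction: r_c = r_obs / √r_xx = 0.68 / √0.61 = 0.68 / 0.7810 ≈ 0.87.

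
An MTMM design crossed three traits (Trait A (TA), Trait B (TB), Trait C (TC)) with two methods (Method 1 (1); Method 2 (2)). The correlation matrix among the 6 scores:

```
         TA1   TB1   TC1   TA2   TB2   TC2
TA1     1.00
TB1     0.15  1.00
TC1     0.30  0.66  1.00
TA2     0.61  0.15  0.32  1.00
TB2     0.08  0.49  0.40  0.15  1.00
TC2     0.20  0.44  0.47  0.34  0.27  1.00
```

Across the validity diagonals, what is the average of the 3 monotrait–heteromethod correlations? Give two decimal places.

Convergent values: 0.61, 0.49, 0.47; mean = 1.57/3 = 0.52.

0.52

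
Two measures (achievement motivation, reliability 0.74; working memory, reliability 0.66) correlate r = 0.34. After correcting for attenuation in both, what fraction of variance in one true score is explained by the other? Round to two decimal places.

0.24

Disattenuated r = 0.34 / √(0.74 × 0.66) = 0.34 / 0.6989 = 0.4865.
Shared true-score variance = 0.4865² = 0.2367 ≈ 0.24.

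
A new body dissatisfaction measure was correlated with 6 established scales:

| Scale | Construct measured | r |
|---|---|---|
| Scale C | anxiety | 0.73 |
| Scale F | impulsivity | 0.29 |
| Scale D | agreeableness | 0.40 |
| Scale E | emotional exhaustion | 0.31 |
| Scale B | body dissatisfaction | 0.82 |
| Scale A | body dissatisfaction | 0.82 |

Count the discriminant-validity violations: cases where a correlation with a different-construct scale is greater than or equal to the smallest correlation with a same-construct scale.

Convergent (same construct = body dissatisfaction): Scale B, Scale A.
Smallest convergent = 0.82. Discriminant values: 0.73, 0.29, 0.40, 0.31; count ≥ 0.82 → 0.

0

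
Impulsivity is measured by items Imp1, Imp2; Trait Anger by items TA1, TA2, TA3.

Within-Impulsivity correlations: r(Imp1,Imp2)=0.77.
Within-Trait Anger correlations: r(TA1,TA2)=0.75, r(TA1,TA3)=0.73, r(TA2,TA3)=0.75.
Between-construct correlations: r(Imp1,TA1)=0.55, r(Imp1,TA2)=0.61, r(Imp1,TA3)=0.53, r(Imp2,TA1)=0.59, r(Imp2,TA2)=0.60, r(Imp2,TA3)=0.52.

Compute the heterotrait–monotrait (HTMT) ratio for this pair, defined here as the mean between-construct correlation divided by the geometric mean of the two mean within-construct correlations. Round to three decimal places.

0.749

Mean heterotrait r = 3.40/6 = 0.5667.
Mean within-Imp = 0.77/1 = 0.7700; mean within-TA = 2.23/3 = 0.7433.
Geometric mean = √(0.7700 × 0.7433) = 0.7565.
HTMT = 0.5667 / 0.7565 = 0.749.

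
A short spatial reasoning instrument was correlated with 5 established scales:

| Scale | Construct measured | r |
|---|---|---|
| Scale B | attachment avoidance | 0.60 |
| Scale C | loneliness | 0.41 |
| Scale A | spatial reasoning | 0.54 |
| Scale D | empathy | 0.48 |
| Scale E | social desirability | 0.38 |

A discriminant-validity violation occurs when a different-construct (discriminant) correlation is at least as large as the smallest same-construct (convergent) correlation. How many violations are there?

1

Convergent (same construct = spatial reasoning): Scale A.
Smallest convergent = 0.54. Discriminant values: 0.60, 0.41, 0.48, 0.38; count ≥ 0.54 → 1.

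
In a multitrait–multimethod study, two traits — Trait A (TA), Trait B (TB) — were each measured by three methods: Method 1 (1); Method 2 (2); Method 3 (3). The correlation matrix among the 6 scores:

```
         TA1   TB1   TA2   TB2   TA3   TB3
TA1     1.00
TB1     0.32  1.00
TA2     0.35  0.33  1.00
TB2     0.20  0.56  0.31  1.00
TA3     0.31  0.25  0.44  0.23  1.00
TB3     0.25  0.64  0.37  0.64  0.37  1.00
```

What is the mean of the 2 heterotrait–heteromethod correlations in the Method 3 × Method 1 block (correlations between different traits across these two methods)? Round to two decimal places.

HTHM values (method 3 × method 1): 0.25, 0.25; mean = 0.50/2 = 0.25.

0.25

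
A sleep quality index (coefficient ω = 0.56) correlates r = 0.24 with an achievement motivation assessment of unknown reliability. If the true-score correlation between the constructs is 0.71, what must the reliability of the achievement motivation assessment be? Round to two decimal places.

0.20

r_true = r_obs / √(r_xx · r_yy) ⇒ 0.71 = 0.24 / √(0.56 · r_yy).
√(0.56 · r_yy) = 0.24 / 0.71 = 0.3380; 0.56 · r_yy = 0.1142; r_yy = 0.1142 / 0.56 ≈ 0.20.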